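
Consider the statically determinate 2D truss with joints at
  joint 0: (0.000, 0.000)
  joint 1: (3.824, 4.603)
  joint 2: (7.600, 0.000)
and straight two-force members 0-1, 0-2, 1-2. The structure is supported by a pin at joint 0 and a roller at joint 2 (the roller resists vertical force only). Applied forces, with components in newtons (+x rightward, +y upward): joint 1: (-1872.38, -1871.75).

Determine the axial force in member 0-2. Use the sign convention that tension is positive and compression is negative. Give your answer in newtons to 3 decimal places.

-157.698

N=3 nodes, M=3 members, R=3 reactions → 2N=6, M+R=6
member 0 (0-1): L=5.9842, (cx,cy)=(0.6390,0.7692)
member 1 (0-2): L=7.6000, (cx,cy)=(1.0000,0.0000)
member 2 (1-2): L=5.9536, (cx,cy)=(0.6342,-0.7731)
solve A·x = −loads:
  F[0-1] = -2683.3138 N (compression)
  F[0-2] = -157.6978 N (compression)
  F[1-2] = +248.6428 N (tension)
  Rx@0 = +1872.3800 N
  Ry@0 = +2063.9859 N
  Ry@2 = -192.2359 N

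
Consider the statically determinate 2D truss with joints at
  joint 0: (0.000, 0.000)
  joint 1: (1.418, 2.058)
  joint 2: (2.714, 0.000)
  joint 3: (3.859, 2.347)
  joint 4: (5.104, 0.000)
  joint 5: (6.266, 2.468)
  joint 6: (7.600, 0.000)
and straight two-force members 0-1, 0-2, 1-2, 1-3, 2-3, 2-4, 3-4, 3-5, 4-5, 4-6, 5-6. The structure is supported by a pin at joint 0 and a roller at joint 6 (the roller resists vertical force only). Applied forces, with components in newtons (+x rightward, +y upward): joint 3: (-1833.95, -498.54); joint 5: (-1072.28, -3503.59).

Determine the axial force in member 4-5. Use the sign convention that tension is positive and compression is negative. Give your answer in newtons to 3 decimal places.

N=7 nodes, M=11 members, R=3 reactions → 2N=14, M+R=14
member 0 (0-1): L=2.4992, (cx,cy)=(0.5674,0.8235)
member 1 (0-2): L=2.7140, (cx,cy)=(1.0000,0.0000)
member 2 (1-2): L=2.4321, (cx,cy)=(0.5329,-0.8462)
member 3 (1-3): L=2.4580, (cx,cy)=(0.9931,0.1176)
member 4 (2-3): L=2.6114, (cx,cy)=(0.4385,0.8988)
member 5 (2-4): L=2.3900, (cx,cy)=(1.0000,0.0000)
member 6 (3-4): L=2.6568, (cx,cy)=(0.4686,-0.8834)
member 7 (3-5): L=2.4100, (cx,cy)=(0.9987,0.0502)
member 8 (4-5): L=2.7279, (cx,cy)=(0.4260,0.9047)
member 9 (4-6): L=2.4960, (cx,cy)=(1.0000,0.0000)
member 10 (5-6): L=2.8055, (cx,cy)=(0.4755,-0.8797)
solve A·x = −loads:
  F[0-1] = -2155.4640 N (compression)
  F[0-2] = -1683.2680 N (compression)
  F[1-2] = +1792.7807 N (tension)
  F[1-3] = -2193.5103 N (compression)
  F[2-3] = -1687.9399 N (compression)
  F[2-4] = +12.1631 N (tension)
  F[3-4] = +1347.2238 N (tension)
  F[3-5] = -1717.9374 N (compression)
  F[4-5] = -1315.4580 N (compression)
  F[4-6] = +1203.8412 N (tension)
  F[5-6] = -2531.7262 N (compression)
  Rx@0 = +2906.2300 N
  Ry@0 = +1774.9335 N
  Ry@6 = +2227.1965 N

-1315.458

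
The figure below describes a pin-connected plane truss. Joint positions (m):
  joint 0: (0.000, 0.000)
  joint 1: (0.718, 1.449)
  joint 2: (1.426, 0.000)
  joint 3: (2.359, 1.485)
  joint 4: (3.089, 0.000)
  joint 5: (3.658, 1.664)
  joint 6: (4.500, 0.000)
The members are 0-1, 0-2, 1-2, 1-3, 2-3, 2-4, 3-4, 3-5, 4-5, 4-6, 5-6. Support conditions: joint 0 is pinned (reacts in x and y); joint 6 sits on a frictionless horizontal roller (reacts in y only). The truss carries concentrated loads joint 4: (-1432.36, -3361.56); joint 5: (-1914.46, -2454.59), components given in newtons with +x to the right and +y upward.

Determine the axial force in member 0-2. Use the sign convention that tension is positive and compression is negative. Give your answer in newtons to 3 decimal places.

N=7 nodes, M=11 members, R=3 reactions → 2N=14, M+R=14
member 0 (0-1): L=1.6171, (cx,cy)=(0.4440,0.8960)
member 1 (0-2): L=1.4260, (cx,cy)=(1.0000,0.0000)
member 2 (1-2): L=1.6127, (cx,cy)=(0.4390,-0.8985)
member 3 (1-3): L=1.6414, (cx,cy)=(0.9998,0.0219)
member 4 (2-3): L=1.7538, (cx,cy)=(0.5320,0.8467)
member 5 (2-4): L=1.6630, (cx,cy)=(1.0000,0.0000)
member 6 (3-4): L=1.6547, (cx,cy)=(0.4412,-0.8974)
member 7 (3-5): L=1.3113, (cx,cy)=(0.9906,0.1365)
member 8 (4-5): L=1.7586, (cx,cy)=(0.3236,0.9462)
member 9 (4-6): L=1.4110, (cx,cy)=(1.0000,0.0000)
member 10 (5-6): L=1.8649, (cx,cy)=(0.4515,-0.8923)
solve A·x = −loads:
  F[0-1] = -2478.9836 N (compression)
  F[0-2] = -2246.1633 N (compression)
  F[1-2] = +2419.4074 N (tension)
  F[1-3] = -2163.3209 N (compression)
  F[2-3] = -2567.2313 N (compression)
  F[2-4] = +181.7383 N (tension)
  F[3-4] = +1810.6626 N (tension)
  F[3-5] = -4368.2418 N (compression)
  F[4-5] = +1835.3434 N (tension)
  F[4-6] = +1819.0582 N (tension)
  F[5-6] = -4028.9377 N (compression)
  Rx@0 = +3346.8200 N
  Ry@0 = +2221.2416 N
  Ry@6 = +3594.9084 N

-2246.163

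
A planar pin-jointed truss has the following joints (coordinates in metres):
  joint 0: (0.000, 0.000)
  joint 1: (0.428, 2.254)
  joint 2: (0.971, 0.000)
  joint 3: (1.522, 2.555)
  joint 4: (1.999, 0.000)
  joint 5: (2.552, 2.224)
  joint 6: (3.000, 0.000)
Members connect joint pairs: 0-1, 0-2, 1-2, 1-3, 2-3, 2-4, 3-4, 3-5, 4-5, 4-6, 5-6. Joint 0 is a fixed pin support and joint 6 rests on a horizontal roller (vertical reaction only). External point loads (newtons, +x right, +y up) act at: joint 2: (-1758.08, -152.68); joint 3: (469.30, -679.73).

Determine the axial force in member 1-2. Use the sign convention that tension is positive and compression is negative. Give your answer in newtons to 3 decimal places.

35.159

N=7 nodes, M=11 members, R=3 reactions → 2N=14, M+R=14
member 0 (0-1): L=2.2943, (cx,cy)=(0.1866,0.9824)
member 1 (0-2): L=0.9710, (cx,cy)=(1.0000,0.0000)
member 2 (1-2): L=2.3185, (cx,cy)=(0.2342,-0.9722)
member 3 (1-3): L=1.1347, (cx,cy)=(0.9642,0.2653)
member 4 (2-3): L=2.6137, (cx,cy)=(0.2108,0.9775)
member 5 (2-4): L=1.0280, (cx,cy)=(1.0000,0.0000)
member 6 (3-4): L=2.5991, (cx,cy)=(0.1835,-0.9830)
member 7 (3-5): L=1.0819, (cx,cy)=(0.9520,-0.3059)
member 8 (4-5): L=2.2917, (cx,cy)=(0.2413,0.9704)
member 9 (4-6): L=1.0010, (cx,cy)=(1.0000,0.0000)
member 10 (5-6): L=2.2687, (cx,cy)=(0.1975,-0.9803)
solve A·x = −loads:
  F[0-1] = -39.1429 N (compression)
  F[0-2] = -1281.4778 N (compression)
  F[1-2] = +35.1589 N (tension)
  F[1-3] = -16.1139 N (compression)
  F[2-3] = +121.2232 N (tension)
  F[2-4] = +459.2816 N (tension)
  F[3-4] = -699.4941 N (compression)
  F[3-5] = -347.5761 N (compression)
  F[4-5] = +708.5515 N (tension)
  F[4-6] = +159.9332 N (tension)
  F[5-6] = -809.9025 N (compression)
  Rx@0 = +1288.7800 N
  Ry@0 = +38.4557 N
  Ry@6 = +793.9543 N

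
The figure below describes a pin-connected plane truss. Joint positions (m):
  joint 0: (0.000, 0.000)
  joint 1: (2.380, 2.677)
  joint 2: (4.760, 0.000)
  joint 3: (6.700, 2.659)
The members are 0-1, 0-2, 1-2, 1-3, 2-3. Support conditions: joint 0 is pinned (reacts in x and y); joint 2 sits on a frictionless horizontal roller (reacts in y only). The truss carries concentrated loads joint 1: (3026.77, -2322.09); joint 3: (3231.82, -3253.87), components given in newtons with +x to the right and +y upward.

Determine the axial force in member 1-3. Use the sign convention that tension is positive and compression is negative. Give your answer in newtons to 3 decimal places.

N=4 nodes, M=5 members, R=3 reactions → 2N=8, M+R=8
member 0 (0-1): L=3.5820, (cx,cy)=(0.6644,0.7473)
member 1 (0-2): L=4.7600, (cx,cy)=(1.0000,0.0000)
member 2 (1-2): L=3.5820, (cx,cy)=(0.6644,-0.7473)
member 3 (1-3): L=4.3200, (cx,cy)=(1.0000,-0.0042)
member 4 (2-3): L=3.2915, (cx,cy)=(0.5894,0.8078)
solve A·x = −loads:
  F[0-1] = +4914.2994 N (tension)
  F[0-2] = +2993.3666 N (tension)
  F[1-2] = -8052.5667 N (compression)
  F[1-3] = +5588.8942 N (tension)
  F[2-3] = -3999.0296 N (compression)
  Rx@0 = -6258.5900 N
  Ry@0 = -3672.6904 N
  Ry@2 = +9248.6504 N

5588.894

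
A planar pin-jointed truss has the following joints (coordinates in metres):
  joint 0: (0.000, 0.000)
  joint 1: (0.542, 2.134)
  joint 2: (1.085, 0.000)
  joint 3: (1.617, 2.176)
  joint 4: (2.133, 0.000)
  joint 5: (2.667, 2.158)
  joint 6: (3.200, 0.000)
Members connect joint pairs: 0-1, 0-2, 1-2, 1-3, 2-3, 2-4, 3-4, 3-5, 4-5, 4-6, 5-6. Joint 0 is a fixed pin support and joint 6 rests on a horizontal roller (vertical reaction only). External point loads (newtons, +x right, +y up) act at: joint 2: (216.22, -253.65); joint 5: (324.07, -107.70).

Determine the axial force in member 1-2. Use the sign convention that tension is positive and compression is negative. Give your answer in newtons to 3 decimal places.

-33.340

N=7 nodes, M=11 members, R=3 reactions → 2N=14, M+R=14
member 0 (0-1): L=2.2018, (cx,cy)=(0.2462,0.9692)
member 1 (0-2): L=1.0850, (cx,cy)=(1.0000,0.0000)
member 2 (1-2): L=2.2020, (cx,cy)=(0.2466,-0.9691)
member 3 (1-3): L=1.0758, (cx,cy)=(0.9992,0.0390)
member 4 (2-3): L=2.2401, (cx,cy)=(0.2375,0.9714)
member 5 (2-4): L=1.0480, (cx,cy)=(1.0000,0.0000)
member 6 (3-4): L=2.2363, (cx,cy)=(0.2307,-0.9730)
member 7 (3-5): L=1.0502, (cx,cy)=(0.9999,-0.0171)
member 8 (4-5): L=2.2231, (cx,cy)=(0.2402,0.9707)
member 9 (4-6): L=1.0670, (cx,cy)=(1.0000,0.0000)
member 10 (5-6): L=2.2228, (cx,cy)=(0.2398,-0.9708)
solve A·x = −loads:
  F[0-1] = +34.0056 N (tension)
  F[0-2] = +531.9189 N (tension)
  F[1-2] = -33.3404 N (compression)
  F[1-3] = +16.6053 N (tension)
  F[2-3] = +294.3832 N (tension)
  F[2-4] = +237.5642 N (tension)
  F[3-4] = -297.2898 N (compression)
  F[3-5] = +155.1234 N (tension)
  F[4-5] = +297.9927 N (tension)
  F[4-6] = +97.3896 N (tension)
  F[5-6] = -406.1581 N (compression)
  Rx@0 = -540.2900 N
  Ry@0 = -32.9591 N
  Ry@6 = +394.3091 N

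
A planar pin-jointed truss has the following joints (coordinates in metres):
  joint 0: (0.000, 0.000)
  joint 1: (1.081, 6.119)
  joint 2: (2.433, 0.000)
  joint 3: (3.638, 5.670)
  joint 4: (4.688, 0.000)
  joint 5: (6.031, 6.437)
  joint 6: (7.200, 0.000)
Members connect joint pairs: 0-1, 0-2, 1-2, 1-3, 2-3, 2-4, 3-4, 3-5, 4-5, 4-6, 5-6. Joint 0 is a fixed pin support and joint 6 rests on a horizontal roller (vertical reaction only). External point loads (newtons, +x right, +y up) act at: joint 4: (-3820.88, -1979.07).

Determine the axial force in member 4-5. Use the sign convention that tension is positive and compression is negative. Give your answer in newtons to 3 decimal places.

N=7 nodes, M=11 members, R=3 reactions → 2N=14, M+R=14
member 0 (0-1): L=6.2138, (cx,cy)=(0.1740,0.9848)
member 1 (0-2): L=2.4330, (cx,cy)=(1.0000,0.0000)
member 2 (1-2): L=6.2666, (cx,cy)=(0.2157,-0.9764)
member 3 (1-3): L=2.5961, (cx,cy)=(0.9849,-0.1730)
member 4 (2-3): L=5.7966, (cx,cy)=(0.2079,0.9782)
member 5 (2-4): L=2.2550, (cx,cy)=(1.0000,0.0000)
member 6 (3-4): L=5.7664, (cx,cy)=(0.1821,-0.9833)
member 7 (3-5): L=2.5129, (cx,cy)=(0.9523,0.3052)
member 8 (4-5): L=6.5756, (cx,cy)=(0.2042,0.9789)
member 9 (4-6): L=2.5120, (cx,cy)=(1.0000,0.0000)
member 10 (5-6): L=6.5423, (cx,cy)=(0.1787,-0.9839)
solve A·x = −loads:
  F[0-1] = -701.1675 N (compression)
  F[0-2] = -3698.8986 N (compression)
  F[1-2] = +758.4933 N (tension)
  F[1-3] = -289.9945 N (compression)
  F[2-3] = -757.1710 N (compression)
  F[2-4] = -3377.8553 N (compression)
  F[3-4] = +526.5499 N (tension)
  F[3-5] = -565.9085 N (compression)
  F[4-5] = +1492.7896 N (tension)
  F[4-6] = +234.0169 N (tension)
  F[5-6] = -1309.6716 N (compression)
  Rx@0 = +3820.8800 N
  Ry@0 = +690.4755 N
  Ry@6 = +1288.5945 N

1492.790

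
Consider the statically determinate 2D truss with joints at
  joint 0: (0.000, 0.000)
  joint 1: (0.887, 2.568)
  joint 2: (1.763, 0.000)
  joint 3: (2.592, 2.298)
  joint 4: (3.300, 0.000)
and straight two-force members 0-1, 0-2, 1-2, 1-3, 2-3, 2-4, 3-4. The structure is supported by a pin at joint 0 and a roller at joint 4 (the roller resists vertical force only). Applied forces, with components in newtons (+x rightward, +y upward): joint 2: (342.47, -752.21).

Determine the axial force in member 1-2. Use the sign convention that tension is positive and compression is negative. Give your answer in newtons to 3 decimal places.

N=5 nodes, M=7 members, R=3 reactions → 2N=10, M+R=10
member 0 (0-1): L=2.7169, (cx,cy)=(0.3265,0.9452)
member 1 (0-2): L=1.7630, (cx,cy)=(1.0000,0.0000)
member 2 (1-2): L=2.7133, (cx,cy)=(0.3229,-0.9464)
member 3 (1-3): L=1.7262, (cx,cy)=(0.9877,-0.1564)
member 4 (2-3): L=2.4430, (cx,cy)=(0.3393,0.9407)
member 5 (2-4): L=1.5370, (cx,cy)=(1.0000,0.0000)
member 6 (3-4): L=2.4046, (cx,cy)=(0.2944,-0.9557)
solve A·x = −loads:
  F[0-1] = -370.6578 N (compression)
  F[0-2] = +463.4818 N (tension)
  F[1-2] = +412.7124 N (tension)
  F[1-3] = -257.4259 N (compression)
  F[2-3] = +384.4085 N (tension)
  F[2-4] = +123.8114 N (tension)
  F[3-4] = -420.5030 N (compression)
  Rx@0 = -342.4700 N
  Ry@0 = +350.3475 N
  Ry@4 = +401.8625 N

412.712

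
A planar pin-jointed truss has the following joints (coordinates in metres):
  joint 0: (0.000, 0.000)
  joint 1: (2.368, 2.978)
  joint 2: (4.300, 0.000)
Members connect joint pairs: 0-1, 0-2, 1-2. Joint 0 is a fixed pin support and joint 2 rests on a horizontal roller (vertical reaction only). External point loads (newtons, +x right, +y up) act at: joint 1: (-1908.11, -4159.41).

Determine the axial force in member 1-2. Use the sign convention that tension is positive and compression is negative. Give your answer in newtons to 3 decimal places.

-1155.177

N=3 nodes, M=3 members, R=3 reactions → 2N=6, M+R=6
member 0 (0-1): L=3.8047, (cx,cy)=(0.6224,0.7827)
member 1 (0-2): L=4.3000, (cx,cy)=(1.0000,0.0000)
member 2 (1-2): L=3.5498, (cx,cy)=(0.5443,-0.8389)
solve A·x = −loads:
  F[0-1] = -4075.9707 N (compression)
  F[0-2] = +628.7111 N (tension)
  F[1-2] = -1155.1767 N (compression)
  Rx@0 = +1908.1100 N
  Ry@0 = +3190.3097 N
  Ry@2 = +969.1003 N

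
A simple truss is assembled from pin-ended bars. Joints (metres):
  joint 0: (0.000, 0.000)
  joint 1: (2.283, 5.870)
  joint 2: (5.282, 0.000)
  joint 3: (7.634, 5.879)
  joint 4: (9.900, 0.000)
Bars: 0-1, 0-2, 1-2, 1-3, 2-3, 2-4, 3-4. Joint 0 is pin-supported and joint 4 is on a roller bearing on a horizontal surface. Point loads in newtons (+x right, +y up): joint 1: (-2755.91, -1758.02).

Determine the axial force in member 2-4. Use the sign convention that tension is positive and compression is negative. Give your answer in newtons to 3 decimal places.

-473.570

N=5 nodes, M=7 members, R=3 reactions → 2N=10, M+R=10
member 0 (0-1): L=6.2983, (cx,cy)=(0.3625,0.9320)
member 1 (0-2): L=5.2820, (cx,cy)=(1.0000,0.0000)
member 2 (1-2): L=6.5917, (cx,cy)=(0.4550,-0.8905)
member 3 (1-3): L=5.3510, (cx,cy)=(1.0000,0.0017)
member 4 (2-3): L=6.3320, (cx,cy)=(0.3714,0.9285)
member 5 (2-4): L=4.6180, (cx,cy)=(1.0000,0.0000)
member 6 (3-4): L=6.3006, (cx,cy)=(0.3596,-0.9331)
solve A·x = −loads:
  F[0-1] = -3204.6061 N (compression)
  F[0-2] = -1594.3143 N (compression)
  F[1-2] = +1381.5390 N (tension)
  F[1-3] = +965.7651 N (tension)
  F[2-3] = -1325.0768 N (compression)
  F[2-4] = -473.5704 N (compression)
  F[3-4] = +1316.7570 N (tension)
  Rx@0 = +2755.9100 N
  Ry@0 = +2986.6697 N
  Ry@4 = -1228.6497 N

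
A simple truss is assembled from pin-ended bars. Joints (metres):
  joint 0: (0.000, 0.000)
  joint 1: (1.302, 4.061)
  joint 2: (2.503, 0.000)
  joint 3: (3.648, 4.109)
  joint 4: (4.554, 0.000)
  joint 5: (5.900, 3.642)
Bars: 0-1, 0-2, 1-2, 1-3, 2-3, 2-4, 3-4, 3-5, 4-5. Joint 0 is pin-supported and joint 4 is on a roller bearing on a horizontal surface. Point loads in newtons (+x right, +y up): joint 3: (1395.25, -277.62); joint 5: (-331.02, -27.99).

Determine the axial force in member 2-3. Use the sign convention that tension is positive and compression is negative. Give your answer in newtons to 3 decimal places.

970.987

N=6 nodes, M=9 members, R=3 reactions → 2N=12, M+R=12
member 0 (0-1): L=4.2646, (cx,cy)=(0.3053,0.9523)
member 1 (0-2): L=2.5030, (cx,cy)=(1.0000,0.0000)
member 2 (1-2): L=4.2349, (cx,cy)=(0.2836,-0.9589)
member 3 (1-3): L=2.3465, (cx,cy)=(0.9998,0.0205)
member 4 (2-3): L=4.2655, (cx,cy)=(0.2684,0.9633)
member 5 (2-4): L=2.0510, (cx,cy)=(1.0000,0.0000)
member 6 (3-4): L=4.2077, (cx,cy)=(0.2153,-0.9765)
member 7 (3-5): L=2.2999, (cx,cy)=(0.9792,-0.2031)
member 8 (4-5): L=3.8828, (cx,cy)=(0.3467,0.9380)
solve A·x = −loads:
  F[0-1] = +994.7166 N (tension)
  F[0-2] = +760.5399 N (tension)
  F[1-2] = -975.3973 N (compression)
  F[1-3] = +580.4322 N (tension)
  F[2-3] = +970.9866 N (tension)
  F[2-4] = +223.2776 N (tension)
  F[3-4] = -1191.0157 N (compression)
  F[3-5] = -304.1853 N (compression)
  F[4-5] = -95.6888 N (compression)
  Rx@0 = -1064.2300 N
  Ry@0 = -947.2240 N
  Ry@4 = +1252.8340 N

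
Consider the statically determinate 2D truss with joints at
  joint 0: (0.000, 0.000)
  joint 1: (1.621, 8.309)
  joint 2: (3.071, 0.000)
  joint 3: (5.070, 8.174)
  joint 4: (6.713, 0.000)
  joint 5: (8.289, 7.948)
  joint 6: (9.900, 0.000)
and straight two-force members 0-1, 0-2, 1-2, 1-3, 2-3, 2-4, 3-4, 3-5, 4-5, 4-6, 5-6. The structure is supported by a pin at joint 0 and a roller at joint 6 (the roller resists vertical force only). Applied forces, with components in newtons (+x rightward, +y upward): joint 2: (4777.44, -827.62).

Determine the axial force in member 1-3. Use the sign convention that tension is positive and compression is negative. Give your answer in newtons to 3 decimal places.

-212.615

N=7 nodes, M=11 members, R=3 reactions → 2N=14, M+R=14
member 0 (0-1): L=8.4656, (cx,cy)=(0.1915,0.9815)
member 1 (0-2): L=3.0710, (cx,cy)=(1.0000,0.0000)
member 2 (1-2): L=8.4346, (cx,cy)=(0.1719,-0.9851)
member 3 (1-3): L=3.4516, (cx,cy)=(0.9992,-0.0391)
member 4 (2-3): L=8.4149, (cx,cy)=(0.2376,0.9714)
member 5 (2-4): L=3.6420, (cx,cy)=(1.0000,0.0000)
member 6 (3-4): L=8.3375, (cx,cy)=(0.1971,-0.9804)
member 7 (3-5): L=3.2269, (cx,cy)=(0.9975,-0.0700)
member 8 (4-5): L=8.1027, (cx,cy)=(0.1945,0.9809)
member 9 (4-6): L=3.1870, (cx,cy)=(1.0000,0.0000)
member 10 (5-6): L=8.1096, (cx,cy)=(0.1987,-0.9801)
solve A·x = −loads:
  F[0-1] = -581.6532 N (compression)
  F[0-2] = +4888.8149 N (tension)
  F[1-2] = +587.9597 N (tension)
  F[1-3] = -212.6146 N (compression)
  F[2-3] = +255.7343 N (tension)
  F[2-4] = +151.7009 N (tension)
  F[3-4] = -254.5934 N (compression)
  F[3-5] = -101.7802 N (compression)
  F[4-5] = +254.4608 N (tension)
  F[4-6] = +52.0371 N (tension)
  F[5-6] = -261.9501 N (compression)
  Rx@0 = -4777.4400 N
  Ry@0 = +570.8906 N
  Ry@6 = +256.7294 N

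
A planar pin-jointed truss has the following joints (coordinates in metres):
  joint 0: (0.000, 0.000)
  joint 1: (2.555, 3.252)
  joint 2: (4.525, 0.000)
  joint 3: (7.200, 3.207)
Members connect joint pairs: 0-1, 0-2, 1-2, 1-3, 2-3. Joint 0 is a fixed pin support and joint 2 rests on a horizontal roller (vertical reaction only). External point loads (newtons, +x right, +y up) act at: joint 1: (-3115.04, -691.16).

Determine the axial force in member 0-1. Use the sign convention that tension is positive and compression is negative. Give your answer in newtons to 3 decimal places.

N=4 nodes, M=5 members, R=3 reactions → 2N=8, M+R=8
member 0 (0-1): L=4.1356, (cx,cy)=(0.6178,0.7863)
member 1 (0-2): L=4.5250, (cx,cy)=(1.0000,0.0000)
member 2 (1-2): L=3.8022, (cx,cy)=(0.5181,-0.8553)
member 3 (1-3): L=4.6452, (cx,cy)=(1.0000,-0.0097)
member 4 (2-3): L=4.1762, (cx,cy)=(0.6405,0.7679)
solve A·x = −loads:
  F[0-1] = -3229.6677 N (compression)
  F[0-2] = -1119.7506 N (compression)
  F[1-2] = +2161.1516 N (tension)
  F[1-3] = +0.0000 N (tension)
  F[2-3] = -0.0000 N (compression)
  Rx@0 = +3115.0400 N
  Ry@0 = +2539.6012 N
  Ry@2 = -1848.4412 N

-3229.668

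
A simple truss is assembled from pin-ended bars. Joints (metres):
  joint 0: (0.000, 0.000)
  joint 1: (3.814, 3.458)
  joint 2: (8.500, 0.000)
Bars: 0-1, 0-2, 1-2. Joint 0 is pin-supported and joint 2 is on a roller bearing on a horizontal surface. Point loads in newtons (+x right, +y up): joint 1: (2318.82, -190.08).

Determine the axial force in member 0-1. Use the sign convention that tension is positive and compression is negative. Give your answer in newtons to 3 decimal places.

N=3 nodes, M=3 members, R=3 reactions → 2N=6, M+R=6
member 0 (0-1): L=5.1482, (cx,cy)=(0.7408,0.6717)
member 1 (0-2): L=8.5000, (cx,cy)=(1.0000,0.0000)
member 2 (1-2): L=5.8238, (cx,cy)=(0.8046,-0.5938)
solve A·x = −loads:
  F[0-1] = +1248.4412 N (tension)
  F[0-2] = +1393.9299 N (tension)
  F[1-2] = -1732.3804 N (compression)
  Rx@0 = -2318.8200 N
  Ry@0 = -838.5606 N
  Ry@2 = +1028.6406 N

1248.441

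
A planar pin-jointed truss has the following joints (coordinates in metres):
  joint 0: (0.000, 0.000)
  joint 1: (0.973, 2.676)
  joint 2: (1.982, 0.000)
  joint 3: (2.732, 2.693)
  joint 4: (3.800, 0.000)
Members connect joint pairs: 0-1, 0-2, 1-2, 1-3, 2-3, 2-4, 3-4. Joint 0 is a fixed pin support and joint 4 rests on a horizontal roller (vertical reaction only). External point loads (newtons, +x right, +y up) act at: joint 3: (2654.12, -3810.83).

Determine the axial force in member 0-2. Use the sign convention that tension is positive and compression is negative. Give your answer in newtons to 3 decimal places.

2359.642

N=5 nodes, M=7 members, R=3 reactions → 2N=10, M+R=10
member 0 (0-1): L=2.8474, (cx,cy)=(0.3417,0.9398)
member 1 (0-2): L=1.9820, (cx,cy)=(1.0000,0.0000)
member 2 (1-2): L=2.8599, (cx,cy)=(0.3528,-0.9357)
member 3 (1-3): L=1.7591, (cx,cy)=(1.0000,0.0097)
member 4 (2-3): L=2.7955, (cx,cy)=(0.2683,0.9633)
member 5 (2-4): L=1.8180, (cx,cy)=(1.0000,0.0000)
member 6 (3-4): L=2.8970, (cx,cy)=(0.3687,-0.9296)
solve A·x = −loads:
  F[0-1] = +861.7642 N (tension)
  F[0-2] = +2359.6424 N (tension)
  F[1-2] = -859.3746 N (compression)
  F[1-3] = +597.7006 N (tension)
  F[2-3] = +834.7149 N (tension)
  F[2-4] = +1832.5021 N (tension)
  F[3-4] = -4970.8258 N (compression)
  Rx@0 = -2654.1200 N
  Ry@0 = -809.8891 N
  Ry@4 = +4620.7191 N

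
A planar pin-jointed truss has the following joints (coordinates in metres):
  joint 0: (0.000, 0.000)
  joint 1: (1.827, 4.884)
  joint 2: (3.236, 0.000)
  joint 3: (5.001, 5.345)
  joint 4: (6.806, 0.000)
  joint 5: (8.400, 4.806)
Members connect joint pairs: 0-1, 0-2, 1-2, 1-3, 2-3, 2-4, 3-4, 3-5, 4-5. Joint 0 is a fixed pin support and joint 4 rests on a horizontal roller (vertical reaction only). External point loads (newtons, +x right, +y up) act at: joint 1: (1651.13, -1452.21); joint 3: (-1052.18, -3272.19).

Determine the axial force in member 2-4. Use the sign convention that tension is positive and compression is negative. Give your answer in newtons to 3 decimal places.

1064.680

N=6 nodes, M=9 members, R=3 reactions → 2N=12, M+R=12
member 0 (0-1): L=5.2145, (cx,cy)=(0.3504,0.9366)
member 1 (0-2): L=3.2360, (cx,cy)=(1.0000,0.0000)
member 2 (1-2): L=5.0832, (cx,cy)=(0.2772,-0.9608)
member 3 (1-3): L=3.2073, (cx,cy)=(0.9896,0.1437)
member 4 (2-3): L=5.6289, (cx,cy)=(0.3136,0.9496)
member 5 (2-4): L=3.5700, (cx,cy)=(1.0000,0.0000)
member 6 (3-4): L=5.6415, (cx,cy)=(0.3199,-0.9474)
member 7 (3-5): L=3.4415, (cx,cy)=(0.9877,-0.1566)
member 8 (4-5): L=5.0634, (cx,cy)=(0.3148,0.9492)
solve A·x = −loads:
  F[0-1] = -1678.0134 N (compression)
  F[0-2] = +1186.8701 N (tension)
  F[1-2] = -205.5460 N (compression)
  F[1-3] = -2204.9709 N (compression)
  F[2-3] = +207.9807 N (tension)
  F[2-4] = +1064.6803 N (tension)
  F[3-4] = -3327.6698 N (compression)
  F[3-5] = -0.0000 N (compression)
  F[4-5] = +0.0000 N (tension)
  Rx@0 = -598.9500 N
  Ry@0 = +1571.6485 N
  Ry@4 = +3152.7515 N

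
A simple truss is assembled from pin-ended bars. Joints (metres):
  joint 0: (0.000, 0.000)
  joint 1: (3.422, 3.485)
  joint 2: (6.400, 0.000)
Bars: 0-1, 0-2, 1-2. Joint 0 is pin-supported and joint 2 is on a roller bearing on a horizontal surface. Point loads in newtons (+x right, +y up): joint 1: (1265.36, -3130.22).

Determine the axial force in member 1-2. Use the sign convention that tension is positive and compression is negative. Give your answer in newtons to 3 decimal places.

N=3 nodes, M=3 members, R=3 reactions → 2N=6, M+R=6
member 0 (0-1): L=4.8842, (cx,cy)=(0.7006,0.7135)
member 1 (0-2): L=6.4000, (cx,cy)=(1.0000,0.0000)
member 2 (1-2): L=4.5841, (cx,cy)=(0.6496,-0.7602)
solve A·x = −loads:
  F[0-1] = -1075.6463 N (compression)
  F[0-2] = +2018.9879 N (tension)
  F[1-2] = -3107.8524 N (compression)
  Rx@0 = -1265.3600 N
  Ry@0 = +767.5024 N
  Ry@2 = +2362.7176 N

-3107.852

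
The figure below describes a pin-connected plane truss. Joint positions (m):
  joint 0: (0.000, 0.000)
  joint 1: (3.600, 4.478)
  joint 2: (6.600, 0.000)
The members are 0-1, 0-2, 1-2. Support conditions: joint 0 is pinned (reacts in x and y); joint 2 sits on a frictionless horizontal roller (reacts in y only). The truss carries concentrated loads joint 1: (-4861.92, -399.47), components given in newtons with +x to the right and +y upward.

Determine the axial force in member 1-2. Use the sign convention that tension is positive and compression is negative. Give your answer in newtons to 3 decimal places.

N=3 nodes, M=3 members, R=3 reactions → 2N=6, M+R=6
member 0 (0-1): L=5.7456, (cx,cy)=(0.6266,0.7794)
member 1 (0-2): L=6.6000, (cx,cy)=(1.0000,0.0000)
member 2 (1-2): L=5.3900, (cx,cy)=(0.5566,-0.8308)
solve A·x = −loads:
  F[0-1] = -4465.5374 N (compression)
  F[0-2] = -2063.9882 N (compression)
  F[1-2] = +3708.3232 N (tension)
  Rx@0 = +4861.9200 N
  Ry@0 = +3480.3163 N
  Ry@2 = -3080.8463 N

3708.323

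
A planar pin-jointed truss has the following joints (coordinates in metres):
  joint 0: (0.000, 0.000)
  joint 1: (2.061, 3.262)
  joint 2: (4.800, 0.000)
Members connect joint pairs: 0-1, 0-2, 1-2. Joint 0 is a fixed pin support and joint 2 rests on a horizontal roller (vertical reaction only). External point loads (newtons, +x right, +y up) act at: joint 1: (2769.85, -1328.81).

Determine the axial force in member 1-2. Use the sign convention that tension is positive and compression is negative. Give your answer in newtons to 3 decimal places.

N=3 nodes, M=3 members, R=3 reactions → 2N=6, M+R=6
member 0 (0-1): L=3.8585, (cx,cy)=(0.5341,0.8454)
member 1 (0-2): L=4.8000, (cx,cy)=(1.0000,0.0000)
member 2 (1-2): L=4.2594, (cx,cy)=(0.6430,-0.7658)
solve A·x = −loads:
  F[0-1] = +1329.6621 N (tension)
  F[0-2] = +2059.6253 N (tension)
  F[1-2] = -3202.9335 N (compression)
  Rx@0 = -2769.8500 N
  Ry@0 = -1124.0917 N
  Ry@2 = +2452.9017 N

-3202.934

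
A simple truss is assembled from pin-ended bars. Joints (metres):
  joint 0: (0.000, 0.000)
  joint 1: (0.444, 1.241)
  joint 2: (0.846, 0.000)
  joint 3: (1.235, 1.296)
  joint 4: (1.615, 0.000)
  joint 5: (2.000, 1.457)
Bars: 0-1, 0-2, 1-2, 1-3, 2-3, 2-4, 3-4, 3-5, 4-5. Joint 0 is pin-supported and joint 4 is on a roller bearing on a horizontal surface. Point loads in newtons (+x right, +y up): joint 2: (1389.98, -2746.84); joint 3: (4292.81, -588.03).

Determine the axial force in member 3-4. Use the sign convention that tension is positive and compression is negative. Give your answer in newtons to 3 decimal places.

N=6 nodes, M=9 members, R=3 reactions → 2N=12, M+R=12
member 0 (0-1): L=1.3180, (cx,cy)=(0.3369,0.9416)
member 1 (0-2): L=0.8460, (cx,cy)=(1.0000,0.0000)
member 2 (1-2): L=1.3045, (cx,cy)=(0.3082,-0.9513)
member 3 (1-3): L=0.7929, (cx,cy)=(0.9976,0.0694)
member 4 (2-3): L=1.3531, (cx,cy)=(0.2875,0.9578)
member 5 (2-4): L=0.7690, (cx,cy)=(1.0000,0.0000)
member 6 (3-4): L=1.3506, (cx,cy)=(0.2814,-0.9596)
member 7 (3-5): L=0.7818, (cx,cy)=(0.9786,0.2059)
member 8 (4-5): L=1.5070, (cx,cy)=(0.2555,0.9668)
solve A·x = −loads:
  F[0-1] = +2122.6446 N (tension)
  F[0-2] = +4967.7452 N (tension)
  F[1-2] = -2003.4378 N (compression)
  F[1-3] = +1335.6557 N (tension)
  F[2-3] = +4857.8459 N (tension)
  F[2-4] = +1563.8209 N (tension)
  F[3-4] = -5557.9897 N (compression)
  F[3-5] = +0.0000 N (tension)
  F[4-5] = -0.0000 N (compression)
  Rx@0 = -5682.7900 N
  Ry@0 = -1998.5823 N
  Ry@4 = +5333.4523 N

-5557.990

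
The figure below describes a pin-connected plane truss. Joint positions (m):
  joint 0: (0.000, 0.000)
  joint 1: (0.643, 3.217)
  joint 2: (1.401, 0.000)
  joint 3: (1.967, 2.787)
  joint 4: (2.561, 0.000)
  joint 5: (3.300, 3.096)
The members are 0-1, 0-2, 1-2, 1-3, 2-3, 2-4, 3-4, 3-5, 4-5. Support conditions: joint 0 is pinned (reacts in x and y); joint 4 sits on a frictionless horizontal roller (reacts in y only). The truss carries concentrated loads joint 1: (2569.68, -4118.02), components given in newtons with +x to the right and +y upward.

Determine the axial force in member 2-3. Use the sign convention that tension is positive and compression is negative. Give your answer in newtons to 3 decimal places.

3797.344

N=6 nodes, M=9 members, R=3 reactions → 2N=12, M+R=12
member 0 (0-1): L=3.2806, (cx,cy)=(0.1960,0.9806)
member 1 (0-2): L=1.4010, (cx,cy)=(1.0000,0.0000)
member 2 (1-2): L=3.3051, (cx,cy)=(0.2293,-0.9733)
member 3 (1-3): L=1.3921, (cx,cy)=(0.9511,-0.3089)
member 4 (2-3): L=2.8439, (cx,cy)=(0.1990,0.9800)
member 5 (2-4): L=1.1600, (cx,cy)=(1.0000,0.0000)
member 6 (3-4): L=2.8496, (cx,cy)=(0.2085,-0.9780)
member 7 (3-5): L=1.3683, (cx,cy)=(0.9742,0.2258)
member 8 (4-5): L=3.1830, (cx,cy)=(0.2322,0.9727)
solve A·x = −loads:
  F[0-1] = +146.6548 N (tension)
  F[0-2] = +2540.9358 N (tension)
  F[1-2] = -3823.2842 N (compression)
  F[1-3] = -1749.6555 N (compression)
  F[2-3] = +3797.3437 N (tension)
  F[2-4] = +908.3341 N (tension)
  F[3-4] = -4357.5530 N (compression)
  F[3-5] = -0.0000 N (compression)
  F[4-5] = +0.0000 N (tension)
  Rx@0 = -2569.6800 N
  Ry@0 = -143.8103 N
  Ry@4 = +4261.8303 N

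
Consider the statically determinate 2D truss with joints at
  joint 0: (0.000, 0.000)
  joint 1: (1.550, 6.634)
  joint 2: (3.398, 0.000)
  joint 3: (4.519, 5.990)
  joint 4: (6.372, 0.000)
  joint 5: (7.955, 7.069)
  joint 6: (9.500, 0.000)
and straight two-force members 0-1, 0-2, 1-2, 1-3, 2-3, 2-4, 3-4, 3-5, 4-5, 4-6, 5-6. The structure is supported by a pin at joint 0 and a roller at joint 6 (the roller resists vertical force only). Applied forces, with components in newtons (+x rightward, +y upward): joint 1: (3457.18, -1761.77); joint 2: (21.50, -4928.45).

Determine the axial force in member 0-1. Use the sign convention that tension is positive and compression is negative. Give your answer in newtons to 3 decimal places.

-2285.685

N=7 nodes, M=11 members, R=3 reactions → 2N=14, M+R=14
member 0 (0-1): L=6.8127, (cx,cy)=(0.2275,0.9738)
member 1 (0-2): L=3.3980, (cx,cy)=(1.0000,0.0000)
member 2 (1-2): L=6.8866, (cx,cy)=(0.2683,-0.9633)
member 3 (1-3): L=3.0380, (cx,cy)=(0.9773,-0.2120)
member 4 (2-3): L=6.0940, (cx,cy)=(0.1840,0.9829)
member 5 (2-4): L=2.9740, (cx,cy)=(1.0000,0.0000)
member 6 (3-4): L=6.2701, (cx,cy)=(0.2955,-0.9553)
member 7 (3-5): L=3.6014, (cx,cy)=(0.9541,0.2996)
member 8 (4-5): L=7.2441, (cx,cy)=(0.2185,0.9758)
member 9 (4-6): L=3.1280, (cx,cy)=(1.0000,0.0000)
member 10 (5-6): L=7.2359, (cx,cy)=(0.2135,-0.9769)
solve A·x = −loads:
  F[0-1] = -2285.6855 N (compression)
  F[0-2] = +3998.7130 N (tension)
  F[1-2] = +1465.7367 N (tension)
  F[1-3] = -4472.1735 N (compression)
  F[2-3] = +3577.5229 N (tension)
  F[2-4] = +3712.4489 N (tension)
  F[3-4] = -5371.7075 N (compression)
  F[3-5] = -2227.2525 N (compression)
  F[4-5] = +5258.8676 N (tension)
  F[4-6] = +975.7561 N (tension)
  F[5-6] = -4569.8655 N (compression)
  Rx@0 = -3478.6800 N
  Ry@0 = +2225.7412 N
  Ry@6 = +4464.4788 N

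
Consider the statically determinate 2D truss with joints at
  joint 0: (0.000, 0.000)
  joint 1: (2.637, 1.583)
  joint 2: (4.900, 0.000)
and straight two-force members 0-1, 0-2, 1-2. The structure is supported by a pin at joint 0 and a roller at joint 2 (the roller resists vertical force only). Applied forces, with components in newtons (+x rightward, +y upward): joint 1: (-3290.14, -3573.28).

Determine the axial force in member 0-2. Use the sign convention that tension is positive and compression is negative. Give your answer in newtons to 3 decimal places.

1229.556

N=3 nodes, M=3 members, R=3 reactions → 2N=6, M+R=6
member 0 (0-1): L=3.0757, (cx,cy)=(0.8574,0.5147)
member 1 (0-2): L=4.9000, (cx,cy)=(1.0000,0.0000)
member 2 (1-2): L=2.7617, (cx,cy)=(0.8194,-0.5732)
solve A·x = −loads:
  F[0-1] = -5271.5313 N (compression)
  F[0-2] = +1229.5558 N (tension)
  F[1-2] = -1500.5214 N (compression)
  Rx@0 = +3290.1400 N
  Ry@0 = +2713.1886 N
  Ry@2 = +860.0914 N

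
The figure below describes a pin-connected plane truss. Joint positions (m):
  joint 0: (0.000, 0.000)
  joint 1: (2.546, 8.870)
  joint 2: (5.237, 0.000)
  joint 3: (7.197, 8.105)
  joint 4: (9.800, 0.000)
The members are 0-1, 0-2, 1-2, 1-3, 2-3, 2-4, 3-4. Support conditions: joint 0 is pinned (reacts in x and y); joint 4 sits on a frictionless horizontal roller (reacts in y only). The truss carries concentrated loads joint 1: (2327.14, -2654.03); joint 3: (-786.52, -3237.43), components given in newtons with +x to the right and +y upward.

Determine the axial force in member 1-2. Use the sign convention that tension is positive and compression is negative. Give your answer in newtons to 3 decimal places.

N=5 nodes, M=7 members, R=3 reactions → 2N=10, M+R=10
member 0 (0-1): L=9.2282, (cx,cy)=(0.2759,0.9612)
member 1 (0-2): L=5.2370, (cx,cy)=(1.0000,0.0000)
member 2 (1-2): L=9.2692, (cx,cy)=(0.2903,-0.9569)
member 3 (1-3): L=4.7135, (cx,cy)=(0.9867,-0.1623)
member 4 (2-3): L=8.3386, (cx,cy)=(0.2351,0.9720)
member 5 (2-4): L=4.5630, (cx,cy)=(1.0000,0.0000)
member 6 (3-4): L=8.5127, (cx,cy)=(0.3058,-0.9521)
solve A·x = −loads:
  F[0-1] = -1423.8734 N (compression)
  F[0-2] = +1933.4589 N (tension)
  F[1-2] = -921.7497 N (compression)
  F[1-3] = -2485.3322 N (compression)
  F[2-3] = +907.4754 N (tension)
  F[2-4] = +1452.5575 N (tension)
  F[3-4] = -4750.3786 N (compression)
  Rx@0 = -1540.6200 N
  Ry@0 = +1368.6099 N
  Ry@4 = +4522.8501 N

-921.750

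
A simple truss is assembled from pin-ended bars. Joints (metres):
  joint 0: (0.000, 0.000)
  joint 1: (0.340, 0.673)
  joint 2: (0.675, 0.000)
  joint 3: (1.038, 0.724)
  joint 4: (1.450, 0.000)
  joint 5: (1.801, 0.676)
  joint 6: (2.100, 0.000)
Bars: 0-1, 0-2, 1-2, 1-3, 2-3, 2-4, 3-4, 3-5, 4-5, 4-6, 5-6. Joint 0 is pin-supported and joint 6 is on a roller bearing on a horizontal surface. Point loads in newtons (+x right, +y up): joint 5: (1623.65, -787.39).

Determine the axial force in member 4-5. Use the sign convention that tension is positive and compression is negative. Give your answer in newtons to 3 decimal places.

523.043

N=7 nodes, M=11 members, R=3 reactions → 2N=14, M+R=14
member 0 (0-1): L=0.7540, (cx,cy)=(0.4509,0.8926)
member 1 (0-2): L=0.6750, (cx,cy)=(1.0000,0.0000)
member 2 (1-2): L=0.7518, (cx,cy)=(0.4456,-0.8952)
member 3 (1-3): L=0.6999, (cx,cy)=(0.9973,0.0729)
member 4 (2-3): L=0.8099, (cx,cy)=(0.4482,0.8939)
member 5 (2-4): L=0.7750, (cx,cy)=(1.0000,0.0000)
member 6 (3-4): L=0.8330, (cx,cy)=(0.4946,-0.8691)
member 7 (3-5): L=0.7645, (cx,cy)=(0.9980,-0.0628)
member 8 (4-5): L=0.7617, (cx,cy)=(0.4608,0.8875)
member 9 (4-6): L=0.6500, (cx,cy)=(1.0000,0.0000)
member 10 (5-6): L=0.7392, (cx,cy)=(0.4045,-0.9145)
solve A·x = −loads:
  F[0-1] = +459.9692 N (tension)
  F[0-2] = +1416.2392 N (tension)
  F[1-2] = -426.1735 N (compression)
  F[1-3] = +398.3800 N (tension)
  F[2-3] = +426.7891 N (tension)
  F[2-4] = +1035.0419 N (tension)
  F[3-4] = -534.0966 N (compression)
  F[3-5] = +854.4510 N (tension)
  F[4-5] = +523.0428 N (tension)
  F[4-6] = +529.8587 N (tension)
  F[5-6] = -1309.8907 N (compression)
  Rx@0 = -1623.6500 N
  Ry@0 = -410.5513 N
  Ry@6 = +1197.9413 N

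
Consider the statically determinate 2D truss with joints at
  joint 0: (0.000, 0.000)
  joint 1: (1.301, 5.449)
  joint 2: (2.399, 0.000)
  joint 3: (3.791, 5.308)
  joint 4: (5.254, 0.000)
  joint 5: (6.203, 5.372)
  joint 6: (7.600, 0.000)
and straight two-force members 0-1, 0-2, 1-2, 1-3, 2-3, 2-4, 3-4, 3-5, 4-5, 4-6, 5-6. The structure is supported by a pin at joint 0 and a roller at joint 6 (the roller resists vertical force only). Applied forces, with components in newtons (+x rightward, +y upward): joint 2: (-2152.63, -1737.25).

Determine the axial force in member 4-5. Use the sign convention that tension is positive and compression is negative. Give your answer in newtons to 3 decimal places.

N=7 nodes, M=11 members, R=3 reactions → 2N=14, M+R=14
member 0 (0-1): L=5.6022, (cx,cy)=(0.2322,0.9727)
member 1 (0-2): L=2.3990, (cx,cy)=(1.0000,0.0000)
member 2 (1-2): L=5.5585, (cx,cy)=(0.1975,-0.9803)
member 3 (1-3): L=2.4940, (cx,cy)=(0.9984,-0.0565)
member 4 (2-3): L=5.4875, (cx,cy)=(0.2537,0.9673)
member 5 (2-4): L=2.8550, (cx,cy)=(1.0000,0.0000)
member 6 (3-4): L=5.5059, (cx,cy)=(0.2657,-0.9641)
member 7 (3-5): L=2.4128, (cx,cy)=(0.9996,0.0265)
member 8 (4-5): L=5.4552, (cx,cy)=(0.1740,0.9848)
member 9 (4-6): L=2.3460, (cx,cy)=(1.0000,0.0000)
member 10 (5-6): L=5.5507, (cx,cy)=(0.2517,-0.9678)
solve A·x = −loads:
  F[0-1] = -1222.2902 N (compression)
  F[0-2] = -1868.7753 N (compression)
  F[1-2] = +1243.3539 N (tension)
  F[1-3] = -530.3080 N (compression)
  F[2-3] = +535.9246 N (tension)
  F[2-4] = +393.5130 N (tension)
  F[3-4] = -575.4472 N (compression)
  F[3-5] = -240.6935 N (compression)
  F[4-5] = +563.3509 N (tension)
  F[4-6] = +142.6065 N (tension)
  F[5-6] = -566.6159 N (compression)
  Rx@0 = +2152.6300 N
  Ry@0 = +1188.8733 N
  Ry@6 = +548.3767 N

563.351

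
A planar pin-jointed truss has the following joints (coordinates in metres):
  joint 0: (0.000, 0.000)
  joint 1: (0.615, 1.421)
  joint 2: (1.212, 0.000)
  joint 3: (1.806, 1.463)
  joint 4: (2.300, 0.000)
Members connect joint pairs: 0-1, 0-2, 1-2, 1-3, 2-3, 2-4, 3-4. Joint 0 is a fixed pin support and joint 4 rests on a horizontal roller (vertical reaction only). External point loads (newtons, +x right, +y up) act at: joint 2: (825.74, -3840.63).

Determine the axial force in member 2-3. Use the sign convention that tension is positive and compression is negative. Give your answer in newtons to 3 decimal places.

N=5 nodes, M=7 members, R=3 reactions → 2N=10, M+R=10
member 0 (0-1): L=1.5484, (cx,cy)=(0.3972,0.9177)
member 1 (0-2): L=1.2120, (cx,cy)=(1.0000,0.0000)
member 2 (1-2): L=1.5413, (cx,cy)=(0.3873,-0.9219)
member 3 (1-3): L=1.1917, (cx,cy)=(0.9994,0.0352)
member 4 (2-3): L=1.5790, (cx,cy)=(0.3762,0.9265)
member 5 (2-4): L=1.0880, (cx,cy)=(1.0000,0.0000)
member 6 (3-4): L=1.5442, (cx,cy)=(0.3199,-0.9474)
solve A·x = −loads:
  F[0-1] = -1979.6375 N (compression)
  F[0-2] = +1612.0333 N (tension)
  F[1-2] = +1912.2037 N (tension)
  F[1-3] = -1527.8996 N (compression)
  F[2-3] = +2242.4144 N (tension)
  F[2-4] = +683.3762 N (tension)
  F[3-4] = -2136.1067 N (compression)
  Rx@0 = -825.7400 N
  Ry@0 = +1816.7850 N
  Ry@4 = +2023.8450 N

2242.414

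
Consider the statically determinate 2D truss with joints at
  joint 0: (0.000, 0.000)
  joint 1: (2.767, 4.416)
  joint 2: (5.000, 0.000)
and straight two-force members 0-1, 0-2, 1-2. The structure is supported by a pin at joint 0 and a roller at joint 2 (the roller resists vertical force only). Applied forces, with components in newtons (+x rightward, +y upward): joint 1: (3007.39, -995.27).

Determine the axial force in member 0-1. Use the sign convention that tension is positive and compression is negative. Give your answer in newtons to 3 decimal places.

2609.930

N=3 nodes, M=3 members, R=3 reactions → 2N=6, M+R=6
member 0 (0-1): L=5.2113, (cx,cy)=(0.5310,0.8474)
member 1 (0-2): L=5.0000, (cx,cy)=(1.0000,0.0000)
member 2 (1-2): L=4.9485, (cx,cy)=(0.4513,-0.8924)
solve A·x = −loads:
  F[0-1] = +2609.9301 N (tension)
  F[0-2] = +1621.6097 N (tension)
  F[1-2] = -3593.5894 N (compression)
  Rx@0 = -3007.3900 N
  Ry@0 = -2211.6393 N
  Ry@2 = +3206.9093 N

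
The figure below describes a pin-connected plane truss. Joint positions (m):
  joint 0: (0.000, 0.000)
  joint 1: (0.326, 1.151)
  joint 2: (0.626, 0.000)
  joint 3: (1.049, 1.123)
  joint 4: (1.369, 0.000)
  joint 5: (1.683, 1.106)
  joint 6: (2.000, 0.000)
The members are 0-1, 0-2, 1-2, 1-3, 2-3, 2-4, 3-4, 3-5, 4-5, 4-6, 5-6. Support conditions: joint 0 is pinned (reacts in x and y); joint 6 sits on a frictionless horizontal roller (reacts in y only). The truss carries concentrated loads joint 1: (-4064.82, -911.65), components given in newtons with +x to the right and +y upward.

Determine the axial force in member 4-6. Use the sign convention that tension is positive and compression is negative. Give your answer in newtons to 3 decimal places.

-627.896

N=7 nodes, M=11 members, R=3 reactions → 2N=14, M+R=14
member 0 (0-1): L=1.1963, (cx,cy)=(0.2725,0.9622)
member 1 (0-2): L=0.6260, (cx,cy)=(1.0000,0.0000)
member 2 (1-2): L=1.1895, (cx,cy)=(0.2522,-0.9677)
member 3 (1-3): L=0.7235, (cx,cy)=(0.9993,-0.0387)
member 4 (2-3): L=1.2000, (cx,cy)=(0.3525,0.9358)
member 5 (2-4): L=0.7430, (cx,cy)=(1.0000,0.0000)
member 6 (3-4): L=1.1677, (cx,cy)=(0.2740,-0.9617)
member 7 (3-5): L=0.6342, (cx,cy)=(0.9996,-0.0268)
member 8 (4-5): L=1.1497, (cx,cy)=(0.2731,0.9620)
member 9 (4-6): L=0.6310, (cx,cy)=(1.0000,0.0000)
member 10 (5-6): L=1.1505, (cx,cy)=(0.2755,-0.9613)
solve A·x = −loads:
  F[0-1] = -3224.3907 N (compression)
  F[0-2] = -3186.1339 N (compression)
  F[1-2] = +2158.1660 N (tension)
  F[1-3] = +2643.7891 N (tension)
  F[2-3] = -2231.6327 N (compression)
  F[2-4] = -1855.1740 N (compression)
  F[3-4] = +2243.3246 N (tension)
  F[3-5] = +1240.8537 N (tension)
  F[4-5] = -2242.7078 N (compression)
  F[4-6] = -627.8964 N (compression)
  F[5-6] = +2278.9125 N (tension)
  Rx@0 = +4064.8200 N
  Ry@0 = +3102.3550 N
  Ry@6 = -2190.7050 N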